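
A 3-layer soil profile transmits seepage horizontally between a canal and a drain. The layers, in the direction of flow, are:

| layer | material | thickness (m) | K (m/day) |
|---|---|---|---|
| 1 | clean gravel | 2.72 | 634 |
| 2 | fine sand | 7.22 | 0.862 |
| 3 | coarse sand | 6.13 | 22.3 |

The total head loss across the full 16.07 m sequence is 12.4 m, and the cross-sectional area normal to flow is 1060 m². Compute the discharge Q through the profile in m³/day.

1520

Flow is perpendicular to layering, so the layers act in series and the equivalent K is the thickness-weighted harmonic mean.
Total thickness L = 2.72 + 7.22 + 6.13 = 16.07 m.
Σ(b_i/K_i) = 2.72/634 + 7.22/0.862 + 6.13/22.3 = 8.655 d.
K_eq = L / Σ(b_i/K_i) = 16.07 / 8.655 = 1.857 m/day.
Q = K_eq · A · (Δh/L) = 1.857 × 1060 × (12.4/16.07) = 1519 m³/day.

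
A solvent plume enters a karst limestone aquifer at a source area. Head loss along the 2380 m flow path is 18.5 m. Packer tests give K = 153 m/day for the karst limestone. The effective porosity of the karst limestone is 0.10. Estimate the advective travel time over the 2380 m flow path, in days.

Hydraulic gradient i = Δh / L = 18.5 / 2380 = 0.007773.
Darcy flux q = K · i = 153.0 × 0.007773 = 1.189 m/day.
Seepage velocity v = q / n_e = 1.189 / 0.10 = 11.89 m/day.
Travel time t = L / v = 2380 / 11.89 = 200.1 days.

200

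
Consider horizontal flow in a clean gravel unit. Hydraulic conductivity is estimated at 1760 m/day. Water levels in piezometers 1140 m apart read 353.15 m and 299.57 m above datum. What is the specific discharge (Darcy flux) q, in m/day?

Hydraulic gradient i = (353.15 − 299.57) / 1140 = 53.58 / 1140 = 0.04700.
Specific discharge q = K · i = 1760 × 0.04700 = 82.72 m/day.

82.7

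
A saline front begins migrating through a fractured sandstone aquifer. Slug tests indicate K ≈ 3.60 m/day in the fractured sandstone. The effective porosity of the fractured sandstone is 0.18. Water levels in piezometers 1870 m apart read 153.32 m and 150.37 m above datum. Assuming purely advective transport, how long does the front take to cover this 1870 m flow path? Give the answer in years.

162

Hydraulic gradient i = (153.32 − 150.37) / 1870 = 2.95 / 1870 = 0.001578.
Darcy flux q = K · i = 3.600 × 0.001578 = 0.005679 m/day.
Seepage velocity v = q / n_e = 0.005679 / 0.18 = 0.03155 m/day.
Travel time t = L / v = 1870 / 0.03155 = 59269 days = 162.3 years.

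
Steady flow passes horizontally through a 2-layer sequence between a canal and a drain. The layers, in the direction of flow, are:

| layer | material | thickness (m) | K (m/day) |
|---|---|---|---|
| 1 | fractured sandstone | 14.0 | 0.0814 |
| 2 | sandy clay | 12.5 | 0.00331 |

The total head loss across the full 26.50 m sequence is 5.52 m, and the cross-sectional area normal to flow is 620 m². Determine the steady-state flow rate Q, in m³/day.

0.867

Flow is perpendicular to layering, so the layers act in series and the equivalent K is the thickness-weighted harmonic mean.
Total thickness L = 14.0 + 12.5 = 26.50 m.
Σ(b_i/K_i) = 14.0/0.0814 + 12.5/0.00331 = 3948 d.
K_eq = L / Σ(b_i/K_i) = 26.50 / 3948 = 0.006712 m/day.
Q = K_eq · A · (Δh/L) = 0.006712 × 620 × (5.52/26.50) = 0.8668 m³/day.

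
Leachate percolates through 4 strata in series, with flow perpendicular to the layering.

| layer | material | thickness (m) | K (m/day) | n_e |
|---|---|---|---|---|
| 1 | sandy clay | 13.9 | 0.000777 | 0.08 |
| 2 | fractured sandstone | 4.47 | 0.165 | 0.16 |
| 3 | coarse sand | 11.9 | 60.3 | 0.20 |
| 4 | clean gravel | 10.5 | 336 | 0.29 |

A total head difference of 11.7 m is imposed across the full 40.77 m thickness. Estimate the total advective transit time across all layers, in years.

With flow normal to the layers, continuity requires the same specific discharge q through every layer.
Σ(b_i/K_i) = 13.9/0.000777 + 4.47/0.165 + 11.9/60.3 + 10.5/336 = 17917 d.
q = Δh / Σ(b_i/K_i) = 11.7 / 17917 = 0.0006530 m/day.
In each layer the seepage velocity is v_i = q/n_i, so the layer transit time is t_i = b_i·n_i / q:
  layer 1 (sandy clay): t_1 = 13.9 × 0.08 / 0.0006530 = 1703 d
  layer 2 (fractured sandstone): t_2 = 4.47 × 0.16 / 0.0006530 = 1095 d
  layer 3 (coarse sand): t_3 = 11.9 × 0.20 / 0.0006530 = 3645 d
  layer 4 (clean gravel): t_4 = 10.5 × 0.29 / 0.0006530 = 4663 d
Total t = Σ t_i = 11106 days = 30.41 years.

30.4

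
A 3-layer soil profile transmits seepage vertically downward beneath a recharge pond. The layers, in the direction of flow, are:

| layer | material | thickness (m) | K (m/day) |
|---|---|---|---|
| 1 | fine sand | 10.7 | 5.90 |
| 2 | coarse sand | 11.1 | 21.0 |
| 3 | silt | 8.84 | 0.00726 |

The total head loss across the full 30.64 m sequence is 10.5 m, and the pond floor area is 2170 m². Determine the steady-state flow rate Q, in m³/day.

18.7

Flow is perpendicular to layering, so the layers act in series and the equivalent K is the thickness-weighted harmonic mean.
Total thickness L = 10.7 + 11.1 + 8.84 = 30.64 m.
Σ(b_i/K_i) = 10.7/5.90 + 11.1/21.0 + 8.84/0.00726 = 1220 d.
K_eq = L / Σ(b_i/K_i) = 30.64 / 1220 = 0.02512 m/day.
Q = K_eq · A · (Δh/L) = 0.02512 × 2170 × (10.5/30.64) = 18.68 m³/day.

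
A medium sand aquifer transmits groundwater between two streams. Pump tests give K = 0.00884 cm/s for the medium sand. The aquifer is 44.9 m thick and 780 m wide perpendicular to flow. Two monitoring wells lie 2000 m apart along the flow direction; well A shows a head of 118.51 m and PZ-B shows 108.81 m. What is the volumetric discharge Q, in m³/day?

Convert K: 0.00884 cm/s × 864 = 7.638 m/day.
Cross-sectional area A = 780 × 44.9 = 35022 m².
Hydraulic gradient i = (118.51 − 108.81) / 2000 = 9.7 / 2000 = 0.004850.
Darcy's law: Q = K · A · i = 7.638 × 35022 × 0.004850 = 1297 m³/day.

1300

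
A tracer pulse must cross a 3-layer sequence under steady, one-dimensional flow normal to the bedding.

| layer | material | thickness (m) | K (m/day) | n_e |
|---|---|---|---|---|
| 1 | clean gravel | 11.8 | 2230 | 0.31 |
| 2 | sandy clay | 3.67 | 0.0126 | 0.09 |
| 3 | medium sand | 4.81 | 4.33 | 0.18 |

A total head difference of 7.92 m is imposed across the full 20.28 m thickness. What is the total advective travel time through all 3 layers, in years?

0.491

With flow normal to the layers, continuity requires the same specific discharge q through every layer.
Σ(b_i/K_i) = 11.8/2230 + 3.67/0.0126 + 4.81/4.33 = 292.4 d.
q = Δh / Σ(b_i/K_i) = 7.92 / 292.4 = 0.02709 m/day.
In each layer the seepage velocity is v_i = q/n_i, so the layer transit time is t_i = b_i·n_i / q:
  layer 1 (clean gravel): t_1 = 11.8 × 0.31 / 0.02709 = 135.0 d
  layer 2 (sandy clay): t_2 = 3.67 × 0.09 / 0.02709 = 12.19 d
  layer 3 (medium sand): t_3 = 4.81 × 0.18 / 0.02709 = 31.96 d
Total t = Σ t_i = 179.2 days = 0.4906 years.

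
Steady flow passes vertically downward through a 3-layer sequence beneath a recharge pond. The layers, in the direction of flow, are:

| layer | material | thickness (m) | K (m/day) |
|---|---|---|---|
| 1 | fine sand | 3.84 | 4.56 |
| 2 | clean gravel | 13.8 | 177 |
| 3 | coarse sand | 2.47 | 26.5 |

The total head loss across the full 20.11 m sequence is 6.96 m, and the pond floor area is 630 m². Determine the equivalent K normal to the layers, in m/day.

Flow is perpendicular to layering, so the layers act in series and the equivalent K is the thickness-weighted harmonic mean.
Total thickness L = 3.84 + 13.8 + 2.47 = 20.11 m.
Σ(b_i/K_i) = 3.84/4.56 + 13.8/177 + 2.47/26.5 = 1.013 d.
K_eq = L / Σ(b_i/K_i) = 20.11 / 1.013 = 19.85 m/day.

19.8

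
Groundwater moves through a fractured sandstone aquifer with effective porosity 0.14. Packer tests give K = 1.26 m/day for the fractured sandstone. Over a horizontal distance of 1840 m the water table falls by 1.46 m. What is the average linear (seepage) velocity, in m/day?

Hydraulic gradient i = Δh / L = 1.46 / 1840 = 0.0007935.
Darcy flux q = K · i = 1.260 × 0.0007935 = 0.0009998 m/day.
Seepage velocity v = q / n_e = 0.0009998 / 0.14 = 0.007141 m/day.

0.00714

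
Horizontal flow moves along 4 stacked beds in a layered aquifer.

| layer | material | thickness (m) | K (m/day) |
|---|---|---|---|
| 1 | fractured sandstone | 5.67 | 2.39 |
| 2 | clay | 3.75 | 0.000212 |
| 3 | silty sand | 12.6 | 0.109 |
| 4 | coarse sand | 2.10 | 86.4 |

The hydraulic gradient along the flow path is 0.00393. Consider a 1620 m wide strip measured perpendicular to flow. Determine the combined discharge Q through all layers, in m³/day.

1250

Flow is parallel to layering, so each bed carries its own Darcy discharge and the transmissivities add.
Σ(K_i·b_i) = 2.39×5.67 + 0.000212×3.75 + 0.109×12.6 + 86.4×2.10 = 196.4 m²/day.
Hydraulic gradient i = 0.00393.
Q = Σ(K_i·b_i) · W · i = 196.4 × 1620 × 0.003930 = 1250 m³/day.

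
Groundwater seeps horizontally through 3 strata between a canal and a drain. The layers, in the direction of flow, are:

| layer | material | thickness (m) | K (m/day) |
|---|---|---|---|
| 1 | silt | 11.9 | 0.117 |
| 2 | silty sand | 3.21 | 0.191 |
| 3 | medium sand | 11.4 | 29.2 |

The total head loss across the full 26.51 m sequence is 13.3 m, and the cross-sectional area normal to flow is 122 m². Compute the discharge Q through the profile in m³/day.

13.6

Flow is perpendicular to layering, so the layers act in series and the equivalent K is the thickness-weighted harmonic mean.
Total thickness L = 11.9 + 3.21 + 11.4 = 26.51 m.
Σ(b_i/K_i) = 11.9/0.117 + 3.21/0.191 + 11.4/29.2 = 118.9 d.
K_eq = L / Σ(b_i/K_i) = 26.51 / 118.9 = 0.2229 m/day.
Q = K_eq · A · (Δh/L) = 0.2229 × 122 × (13.3/26.51) = 13.65 m³/day.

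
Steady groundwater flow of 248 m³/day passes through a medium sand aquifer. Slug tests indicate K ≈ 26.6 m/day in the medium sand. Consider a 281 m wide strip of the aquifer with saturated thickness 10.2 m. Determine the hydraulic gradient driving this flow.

0.00325

Cross-sectional area A = 281 × 10.2 = 2866 m².
From Q = K·A·i, i = Q / (K·A) = 248 / (26.60 × 2866) = 0.003253.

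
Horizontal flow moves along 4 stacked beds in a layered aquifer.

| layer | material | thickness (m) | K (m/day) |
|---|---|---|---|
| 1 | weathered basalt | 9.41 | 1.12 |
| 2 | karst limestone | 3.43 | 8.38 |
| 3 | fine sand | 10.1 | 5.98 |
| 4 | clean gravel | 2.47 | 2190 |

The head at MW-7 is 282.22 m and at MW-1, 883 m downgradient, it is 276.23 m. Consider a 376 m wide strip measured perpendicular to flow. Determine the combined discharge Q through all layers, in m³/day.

Flow is parallel to layering, so each bed carries its own Darcy discharge and the transmissivities add.
Σ(K_i·b_i) = 1.12×9.41 + 8.38×3.43 + 5.98×10.1 + 2190×2.47 = 5509 m²/day.
Hydraulic gradient i = (282.22 − 276.23) / 883 = 5.99 / 883 = 0.006784.
Q = Σ(K_i·b_i) · W · i = 5509 × 376 × 0.006784 = 14052 m³/day.

14100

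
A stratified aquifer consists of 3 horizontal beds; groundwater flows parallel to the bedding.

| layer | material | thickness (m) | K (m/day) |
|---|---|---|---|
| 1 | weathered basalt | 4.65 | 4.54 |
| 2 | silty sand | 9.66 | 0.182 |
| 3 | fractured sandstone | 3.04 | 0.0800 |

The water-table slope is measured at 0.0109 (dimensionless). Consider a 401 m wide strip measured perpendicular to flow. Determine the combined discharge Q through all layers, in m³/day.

Flow is parallel to layering, so each bed carries its own Darcy discharge and the transmissivities add.
Σ(K_i·b_i) = 4.54×4.65 + 0.182×9.66 + 0.0800×3.04 = 23.11 m²/day.
Hydraulic gradient i = 0.0109.
Q = Σ(K_i·b_i) · W · i = 23.11 × 401 × 0.01090 = 101.0 m³/day.

101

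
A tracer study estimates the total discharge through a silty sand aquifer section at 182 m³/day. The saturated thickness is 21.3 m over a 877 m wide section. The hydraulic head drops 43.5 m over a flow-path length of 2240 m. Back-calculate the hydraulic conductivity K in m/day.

Cross-sectional area A = 877 × 21.3 = 18680 m².
Hydraulic gradient i = Δh / L = 43.5 / 2240 = 0.01942.
From Q = K·A·i, K = Q / (A·i) = 182 / (18680 × 0.01942) = 0.5017 m/day.

0.502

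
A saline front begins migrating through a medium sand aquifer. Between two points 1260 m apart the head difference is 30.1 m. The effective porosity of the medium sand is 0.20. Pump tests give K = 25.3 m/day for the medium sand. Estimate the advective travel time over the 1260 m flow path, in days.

Hydraulic gradient i = Δh / L = 30.1 / 1260 = 0.02389.
Darcy flux q = K · i = 25.30 × 0.02389 = 0.6044 m/day.
Seepage velocity v = q / n_e = 0.6044 / 0.20 = 3.022 m/day.
Travel time t = L / v = 1260 / 3.022 = 417.0 days.

417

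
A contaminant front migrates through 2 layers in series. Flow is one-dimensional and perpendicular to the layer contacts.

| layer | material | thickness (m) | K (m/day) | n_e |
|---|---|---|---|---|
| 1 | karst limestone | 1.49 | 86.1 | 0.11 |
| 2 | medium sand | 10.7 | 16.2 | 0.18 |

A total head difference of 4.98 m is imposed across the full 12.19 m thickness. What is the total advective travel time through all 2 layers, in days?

0.284

With flow normal to the layers, continuity requires the same specific discharge q through every layer.
Σ(b_i/K_i) = 1.49/86.1 + 10.7/16.2 = 0.6778 d.
q = Δh / Σ(b_i/K_i) = 4.98 / 0.6778 = 7.347 m/day.
In each layer the seepage velocity is v_i = q/n_i, so the layer transit time is t_i = b_i·n_i / q:
  layer 1 (karst limestone): t_1 = 1.49 × 0.11 / 7.347 = 0.02231 d
  layer 2 (medium sand): t_2 = 10.7 × 0.18 / 7.347 = 0.2621 d
Total t = Σ t_i = 0.2844 days.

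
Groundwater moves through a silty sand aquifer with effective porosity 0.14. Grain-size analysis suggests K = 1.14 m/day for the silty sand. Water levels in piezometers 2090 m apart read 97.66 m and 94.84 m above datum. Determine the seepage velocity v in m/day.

Hydraulic gradient i = (97.66 − 94.84) / 2090 = 2.82 / 2090 = 0.001349.
Darcy flux q = K · i = 1.140 × 0.001349 = 0.001538 m/day.
Seepage velocity v = q / n_e = 0.001538 / 0.14 = 0.01099 m/day.

0.0110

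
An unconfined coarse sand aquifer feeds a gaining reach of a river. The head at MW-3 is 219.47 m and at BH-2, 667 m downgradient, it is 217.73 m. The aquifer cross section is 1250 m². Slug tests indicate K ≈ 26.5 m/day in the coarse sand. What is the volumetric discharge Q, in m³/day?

86.4

Hydraulic gradient i = (219.47 − 217.73) / 667 = 1.74 / 667 = 0.002609.
Darcy's law: Q = K · A · i = 26.50 × 1250 × 0.002609 = 86.41 m³/day.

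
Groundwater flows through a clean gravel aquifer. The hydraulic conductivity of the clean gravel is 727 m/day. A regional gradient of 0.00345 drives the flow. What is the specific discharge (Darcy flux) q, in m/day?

2.51

Hydraulic gradient i = 0.00345.
Specific discharge q = K · i = 727.0 × 0.003450 = 2.508 m/day.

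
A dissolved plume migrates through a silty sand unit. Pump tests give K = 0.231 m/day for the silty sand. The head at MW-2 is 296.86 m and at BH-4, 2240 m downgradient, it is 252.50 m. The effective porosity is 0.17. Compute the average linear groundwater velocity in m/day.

Hydraulic gradient i = (296.86 − 252.50) / 2240 = 44.36 / 2240 = 0.01980.
Darcy flux q = K · i = 0.2310 × 0.01980 = 0.004575 m/day.
Seepage velocity v = q / n_e = 0.004575 / 0.17 = 0.02691 m/day.

0.0269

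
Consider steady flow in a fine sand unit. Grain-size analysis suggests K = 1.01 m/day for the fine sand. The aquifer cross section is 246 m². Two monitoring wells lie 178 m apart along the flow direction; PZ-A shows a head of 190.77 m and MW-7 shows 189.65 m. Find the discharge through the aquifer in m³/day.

Hydraulic gradient i = (190.77 − 189.65) / 178 = 1.12 / 178 = 0.006292.
Darcy's law: Q = K · A · i = 1.010 × 246.0 × 0.006292 = 1.563 m³/day.

1.56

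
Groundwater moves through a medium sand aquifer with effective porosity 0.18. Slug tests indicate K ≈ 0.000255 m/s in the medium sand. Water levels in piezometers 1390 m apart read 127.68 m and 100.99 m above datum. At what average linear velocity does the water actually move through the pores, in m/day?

2.35

Convert K: 0.000255 m/s × 86400 = 22.03 m/day.
Hydraulic gradient i = (127.68 − 100.99) / 1390 = 26.69 / 1390 = 0.01920.
Darcy flux q = K · i = 22.03 × 0.01920 = 0.4230 m/day.
Seepage velocity v = q / n_e = 0.4230 / 0.18 = 2.350 m/day.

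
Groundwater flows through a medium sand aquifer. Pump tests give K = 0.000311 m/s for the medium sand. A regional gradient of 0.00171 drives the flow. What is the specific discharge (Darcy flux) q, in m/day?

0.0459

Convert K: 0.000311 m/s × 86400 = 26.87 m/day.
Hydraulic gradient i = 0.00171.
Specific discharge q = K · i = 26.87 × 0.001710 = 0.04595 m/day.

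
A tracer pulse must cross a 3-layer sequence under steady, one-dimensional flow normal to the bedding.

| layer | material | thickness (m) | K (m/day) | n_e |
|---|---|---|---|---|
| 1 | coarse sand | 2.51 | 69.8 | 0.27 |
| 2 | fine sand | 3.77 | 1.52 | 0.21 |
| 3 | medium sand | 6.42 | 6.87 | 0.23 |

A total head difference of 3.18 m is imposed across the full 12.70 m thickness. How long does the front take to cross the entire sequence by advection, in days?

With flow normal to the layers, continuity requires the same specific discharge q through every layer.
Σ(b_i/K_i) = 2.51/69.8 + 3.77/1.52 + 6.42/6.87 = 3.451 d.
q = Δh / Σ(b_i/K_i) = 3.18 / 3.451 = 0.9215 m/day.
In each layer the seepage velocity is v_i = q/n_i, so the layer transit time is t_i = b_i·n_i / q:
  layer 1 (coarse sand): t_1 = 2.51 × 0.27 / 0.9215 = 0.7354 d
  layer 2 (fine sand): t_2 = 3.77 × 0.21 / 0.9215 = 0.8591 d
  layer 3 (medium sand): t_3 = 6.42 × 0.23 / 0.9215 = 1.602 d
Total t = Σ t_i = 3.197 days.

3.20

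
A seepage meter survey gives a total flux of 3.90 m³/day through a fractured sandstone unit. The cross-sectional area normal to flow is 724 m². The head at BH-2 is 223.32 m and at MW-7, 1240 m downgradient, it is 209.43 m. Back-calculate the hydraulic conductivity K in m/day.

0.481

Hydraulic gradient i = (223.32 − 209.43) / 1240 = 13.89 / 1240 = 0.01120.
From Q = K·A·i, K = Q / (A·i) = 3.90 / (724.0 × 0.01120) = 0.4809 m/day.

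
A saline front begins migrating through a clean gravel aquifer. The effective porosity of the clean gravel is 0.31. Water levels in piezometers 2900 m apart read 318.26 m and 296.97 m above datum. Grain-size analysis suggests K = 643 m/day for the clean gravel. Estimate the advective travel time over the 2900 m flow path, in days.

190

Hydraulic gradient i = (318.26 − 296.97) / 2900 = 21.29 / 2900 = 0.007341.
Darcy flux q = K · i = 643.0 × 0.007341 = 4.721 m/day.
Seepage velocity v = q / n_e = 4.721 / 0.31 = 15.23 m/day.
Travel time t = L / v = 2900 / 15.23 = 190.4 days.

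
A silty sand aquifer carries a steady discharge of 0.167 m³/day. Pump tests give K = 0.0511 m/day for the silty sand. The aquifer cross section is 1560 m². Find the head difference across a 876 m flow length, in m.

From Q = K·A·i, i = Q / (K·A) = 0.167 / (0.05110 × 1560) = 0.002095.
Head loss Δh = i · L = 0.002095 × 876 = 1.835 m.

1.84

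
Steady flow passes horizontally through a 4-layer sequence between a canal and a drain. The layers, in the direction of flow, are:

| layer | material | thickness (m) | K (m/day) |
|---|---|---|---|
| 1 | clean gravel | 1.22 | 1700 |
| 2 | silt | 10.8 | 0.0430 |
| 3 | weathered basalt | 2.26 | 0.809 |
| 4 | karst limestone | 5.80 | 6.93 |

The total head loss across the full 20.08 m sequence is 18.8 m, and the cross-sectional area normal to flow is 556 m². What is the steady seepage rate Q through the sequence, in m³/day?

41.0

Flow is perpendicular to layering, so the layers act in series and the equivalent K is the thickness-weighted harmonic mean.
Total thickness L = 1.22 + 10.8 + 2.26 + 5.80 = 20.08 m.
Σ(b_i/K_i) = 1.22/1700 + 10.8/0.0430 + 2.26/0.809 + 5.80/6.93 = 254.8 d.
K_eq = L / Σ(b_i/K_i) = 20.08 / 254.8 = 0.07881 m/day.
Q = K_eq · A · (Δh/L) = 0.07881 × 556 × (18.8/20.08) = 41.02 m³/day.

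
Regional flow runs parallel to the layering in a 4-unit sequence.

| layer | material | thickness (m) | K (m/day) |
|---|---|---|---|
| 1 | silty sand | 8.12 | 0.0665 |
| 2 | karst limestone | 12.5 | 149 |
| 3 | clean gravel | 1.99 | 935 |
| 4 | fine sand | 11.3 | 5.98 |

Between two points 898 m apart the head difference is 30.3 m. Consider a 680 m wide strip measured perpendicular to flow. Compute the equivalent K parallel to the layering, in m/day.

112

Flow is parallel to layering, so each bed carries its own Darcy discharge and the transmissivities add.
Σ(K_i·b_i) = 0.0665×8.12 + 149×12.5 + 935×1.99 + 5.98×11.3 = 3791 m²/day.
Total thickness b = 33.91 m, so K_eq = Σ(K_i·b_i)/b = 111.8 m/day.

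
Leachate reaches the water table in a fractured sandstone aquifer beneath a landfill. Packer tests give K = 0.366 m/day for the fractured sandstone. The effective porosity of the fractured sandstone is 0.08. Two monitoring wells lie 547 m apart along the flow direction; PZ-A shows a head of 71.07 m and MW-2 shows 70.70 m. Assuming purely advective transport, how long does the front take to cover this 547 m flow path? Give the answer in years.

Hydraulic gradient i = (71.07 − 70.70) / 547 = 0.37 / 547 = 0.0006764.
Darcy flux q = K · i = 0.3660 × 0.0006764 = 0.0002476 m/day.
Seepage velocity v = q / n_e = 0.0002476 / 0.08 = 0.003095 m/day.
Travel time t = L / v = 547 / 0.003095 = 1.768e+05 days = 483.9 years.

484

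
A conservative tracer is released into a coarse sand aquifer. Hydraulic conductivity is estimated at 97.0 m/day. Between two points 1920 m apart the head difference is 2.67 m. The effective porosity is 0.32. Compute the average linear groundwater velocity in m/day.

Hydraulic gradient i = Δh / L = 2.67 / 1920 = 0.001391.
Darcy flux q = K · i = 97.00 × 0.001391 = 0.1349 m/day.
Seepage velocity v = q / n_e = 0.1349 / 0.32 = 0.4215 m/day.

0.422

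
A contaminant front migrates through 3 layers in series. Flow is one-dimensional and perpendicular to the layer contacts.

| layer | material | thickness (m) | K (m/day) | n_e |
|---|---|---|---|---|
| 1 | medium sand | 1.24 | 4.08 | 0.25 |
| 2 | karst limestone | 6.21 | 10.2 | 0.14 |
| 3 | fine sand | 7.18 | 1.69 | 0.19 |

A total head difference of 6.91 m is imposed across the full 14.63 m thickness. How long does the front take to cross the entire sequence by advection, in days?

With flow normal to the layers, continuity requires the same specific discharge q through every layer.
Σ(b_i/K_i) = 1.24/4.08 + 6.21/10.2 + 7.18/1.69 = 5.161 d.
q = Δh / Σ(b_i/K_i) = 6.91 / 5.161 = 1.339 m/day.
In each layer the seepage velocity is v_i = q/n_i, so the layer transit time is t_i = b_i·n_i / q:
  layer 1 (medium sand): t_1 = 1.24 × 0.25 / 1.339 = 0.2315 d
  layer 2 (karst limestone): t_2 = 6.21 × 0.14 / 1.339 = 0.6494 d
  layer 3 (fine sand): t_3 = 7.18 × 0.19 / 1.339 = 1.019 d
Total t = Σ t_i = 1.900 days.

1.90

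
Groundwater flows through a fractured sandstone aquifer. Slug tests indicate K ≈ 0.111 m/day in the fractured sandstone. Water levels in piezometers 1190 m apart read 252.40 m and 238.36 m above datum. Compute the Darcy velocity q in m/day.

Hydraulic gradient i = (252.40 − 238.36) / 1190 = 14.04 / 1190 = 0.01180.
Specific discharge q = K · i = 0.1110 × 0.01180 = 0.001310 m/day.

0.00131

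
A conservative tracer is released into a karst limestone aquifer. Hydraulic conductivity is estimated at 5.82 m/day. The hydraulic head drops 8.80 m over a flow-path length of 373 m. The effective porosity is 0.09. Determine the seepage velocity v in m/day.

1.53

Hydraulic gradient i = Δh / L = 8.80 / 373 = 0.02359.
Darcy flux q = K · i = 5.820 × 0.02359 = 0.1373 m/day.
Seepage velocity v = q / n_e = 0.1373 / 0.09 = 1.526 m/day.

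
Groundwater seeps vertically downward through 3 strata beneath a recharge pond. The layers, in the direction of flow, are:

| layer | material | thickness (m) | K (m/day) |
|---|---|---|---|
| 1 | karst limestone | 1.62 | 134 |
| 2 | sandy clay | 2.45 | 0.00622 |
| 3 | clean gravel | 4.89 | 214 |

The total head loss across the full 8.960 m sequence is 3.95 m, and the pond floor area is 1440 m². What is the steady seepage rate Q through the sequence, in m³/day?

Flow is perpendicular to layering, so the layers act in series and the equivalent K is the thickness-weighted harmonic mean.
Total thickness L = 1.62 + 2.45 + 4.89 = 8.960 m.
Σ(b_i/K_i) = 1.62/134 + 2.45/0.00622 + 4.89/214 = 393.9 d.
K_eq = L / Σ(b_i/K_i) = 8.960 / 393.9 = 0.02275 m/day.
Q = K_eq · A · (Δh/L) = 0.02275 × 1440 × (3.95/8.960) = 14.44 m³/day.

14.4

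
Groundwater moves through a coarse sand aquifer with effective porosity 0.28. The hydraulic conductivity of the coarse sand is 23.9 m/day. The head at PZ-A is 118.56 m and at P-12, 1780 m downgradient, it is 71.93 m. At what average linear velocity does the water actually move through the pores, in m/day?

2.24

Hydraulic gradient i = (118.56 − 71.93) / 1780 = 46.63 / 1780 = 0.02620.
Darcy flux q = K · i = 23.90 × 0.02620 = 0.6261 m/day.
Seepage velocity v = q / n_e = 0.6261 / 0.28 = 2.236 m/day.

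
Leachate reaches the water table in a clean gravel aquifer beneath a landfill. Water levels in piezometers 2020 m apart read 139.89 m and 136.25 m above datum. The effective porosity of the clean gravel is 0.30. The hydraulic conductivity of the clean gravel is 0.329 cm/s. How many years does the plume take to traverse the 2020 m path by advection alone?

Convert K: 0.329 cm/s × 864 = 284.3 m/day.
Hydraulic gradient i = (139.89 − 136.25) / 2020 = 3.64 / 2020 = 0.001802.
Darcy flux q = K · i = 284.3 × 0.001802 = 0.5122 m/day.
Seepage velocity v = q / n_e = 0.5122 / 0.30 = 1.707 m/day.
Travel time t = L / v = 2020 / 1.707 = 1183 days = 3.239 years.

3.24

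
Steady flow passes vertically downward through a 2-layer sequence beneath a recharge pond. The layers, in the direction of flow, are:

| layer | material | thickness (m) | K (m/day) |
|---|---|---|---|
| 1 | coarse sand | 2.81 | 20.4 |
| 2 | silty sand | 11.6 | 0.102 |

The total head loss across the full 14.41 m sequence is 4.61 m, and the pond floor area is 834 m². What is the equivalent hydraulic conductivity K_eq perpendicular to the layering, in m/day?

Flow is perpendicular to layering, so the layers act in series and the equivalent K is the thickness-weighted harmonic mean.
Total thickness L = 2.81 + 11.6 = 14.41 m.
Σ(b_i/K_i) = 2.81/20.4 + 11.6/0.102 = 113.9 d.
K_eq = L / Σ(b_i/K_i) = 14.41 / 113.9 = 0.1266 m/day.

0.127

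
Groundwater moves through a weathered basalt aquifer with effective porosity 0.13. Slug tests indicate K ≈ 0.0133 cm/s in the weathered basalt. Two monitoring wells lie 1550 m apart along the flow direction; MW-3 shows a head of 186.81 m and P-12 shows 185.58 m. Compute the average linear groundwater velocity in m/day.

0.0701

Convert K: 0.0133 cm/s × 864 = 11.49 m/day.
Hydraulic gradient i = (186.81 − 185.58) / 1550 = 1.23 / 1550 = 0.0007935.
Darcy flux q = K · i = 11.49 × 0.0007935 = 0.009119 m/day.
Seepage velocity v = q / n_e = 0.009119 / 0.13 = 0.07014 m/day.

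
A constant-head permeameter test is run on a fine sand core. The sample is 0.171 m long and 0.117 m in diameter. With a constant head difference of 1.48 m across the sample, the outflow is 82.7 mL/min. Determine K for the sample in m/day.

1.28

Cross-sectional area A = π·(d/2)² = π × (0.117/2)² = 0.01075 m².
Convert discharge: 82.7 mL/min = 1.378e-06 m³/s.
Darcy's law rearranged: K = Q·L / (A·Δh) = 1.378e-06 × 0.171 / (0.01075 × 1.48) = 1.481e-05 m/s = 1.280 m/day.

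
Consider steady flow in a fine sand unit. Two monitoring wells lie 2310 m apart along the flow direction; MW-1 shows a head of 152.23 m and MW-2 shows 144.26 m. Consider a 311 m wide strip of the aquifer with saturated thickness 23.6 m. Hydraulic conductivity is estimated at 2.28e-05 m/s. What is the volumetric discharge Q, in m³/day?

Convert K: 2.28e-05 m/s × 86400 = 1.970 m/day.
Cross-sectional area A = 311 × 23.6 = 7340 m².
Hydraulic gradient i = (152.23 − 144.26) / 2310 = 7.97 / 2310 = 0.003450.
Darcy's law: Q = K · A · i = 1.970 × 7340 × 0.003450 = 49.88 m³/day.

49.9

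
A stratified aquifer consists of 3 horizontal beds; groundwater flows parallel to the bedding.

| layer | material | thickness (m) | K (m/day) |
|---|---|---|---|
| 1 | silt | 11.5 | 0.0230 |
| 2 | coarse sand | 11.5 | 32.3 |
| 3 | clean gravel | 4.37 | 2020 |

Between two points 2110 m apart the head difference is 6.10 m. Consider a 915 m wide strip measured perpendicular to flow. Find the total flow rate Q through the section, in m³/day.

Flow is parallel to layering, so each bed carries its own Darcy discharge and the transmissivities add.
Σ(K_i·b_i) = 0.0230×11.5 + 32.3×11.5 + 2020×4.37 = 9199 m²/day.
Hydraulic gradient i = Δh / L = 6.10 / 2110 = 0.002891.
Q = Σ(K_i·b_i) · W · i = 9199 × 915 × 0.002891 = 24334 m³/day.

24300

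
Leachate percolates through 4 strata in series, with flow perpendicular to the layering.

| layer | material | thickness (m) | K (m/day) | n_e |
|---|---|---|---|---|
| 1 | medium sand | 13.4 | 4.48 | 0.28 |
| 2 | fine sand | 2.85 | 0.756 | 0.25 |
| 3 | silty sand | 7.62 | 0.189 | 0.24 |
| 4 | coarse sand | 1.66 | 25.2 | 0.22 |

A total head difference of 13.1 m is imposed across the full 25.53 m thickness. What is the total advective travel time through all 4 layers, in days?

24.0

With flow normal to the layers, continuity requires the same specific discharge q through every layer.
Σ(b_i/K_i) = 13.4/4.48 + 2.85/0.756 + 7.62/0.189 + 1.66/25.2 = 47.14 d.
q = Δh / Σ(b_i/K_i) = 13.1 / 47.14 = 0.2779 m/day.
In each layer the seepage velocity is v_i = q/n_i, so the layer transit time is t_i = b_i·n_i / q:
  layer 1 (medium sand): t_1 = 13.4 × 0.28 / 0.2779 = 13.50 d
  layer 2 (fine sand): t_2 = 2.85 × 0.25 / 0.2779 = 2.564 d
  layer 3 (silty sand): t_3 = 7.62 × 0.24 / 0.2779 = 6.581 d
  layer 4 (coarse sand): t_4 = 1.66 × 0.22 / 0.2779 = 1.314 d
Total t = Σ t_i = 23.96 days.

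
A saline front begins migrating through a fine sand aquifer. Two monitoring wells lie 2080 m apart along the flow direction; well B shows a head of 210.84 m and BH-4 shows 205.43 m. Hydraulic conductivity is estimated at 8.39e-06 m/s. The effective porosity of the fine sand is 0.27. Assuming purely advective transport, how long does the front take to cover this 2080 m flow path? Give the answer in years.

816

Convert K: 8.39e-06 m/s × 86400 = 0.7249 m/day.
Hydraulic gradient i = (210.84 − 205.43) / 2080 = 5.41 / 2080 = 0.002601.
Darcy flux q = K · i = 0.7249 × 0.002601 = 0.001885 m/day.
Seepage velocity v = q / n_e = 0.001885 / 0.27 = 0.006983 m/day.
Travel time t = L / v = 2080 / 0.006983 = 2.979e+05 days = 815.5 years.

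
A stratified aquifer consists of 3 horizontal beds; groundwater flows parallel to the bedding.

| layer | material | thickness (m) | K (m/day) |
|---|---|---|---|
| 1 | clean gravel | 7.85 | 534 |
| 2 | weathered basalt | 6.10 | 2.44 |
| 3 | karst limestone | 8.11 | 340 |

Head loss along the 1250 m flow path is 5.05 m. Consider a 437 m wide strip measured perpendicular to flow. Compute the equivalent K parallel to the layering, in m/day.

Flow is parallel to layering, so each bed carries its own Darcy discharge and the transmissivities add.
Σ(K_i·b_i) = 534×7.85 + 2.44×6.10 + 340×8.11 = 6964 m²/day.
Total thickness b = 22.06 m, so K_eq = Σ(K_i·b_i)/b = 315.7 m/day.

316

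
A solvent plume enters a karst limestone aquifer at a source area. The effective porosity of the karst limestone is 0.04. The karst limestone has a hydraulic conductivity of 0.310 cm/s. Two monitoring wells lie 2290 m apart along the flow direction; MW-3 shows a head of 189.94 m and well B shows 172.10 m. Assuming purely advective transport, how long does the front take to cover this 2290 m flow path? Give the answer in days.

43.9

Convert K: 0.310 cm/s × 864 = 267.8 m/day.
Hydraulic gradient i = (189.94 − 172.10) / 2290 = 17.84 / 2290 = 0.007790.
Darcy flux q = K · i = 267.8 × 0.007790 = 2.087 m/day.
Seepage velocity v = q / n_e = 2.087 / 0.04 = 52.16 m/day.
Travel time t = L / v = 2290 / 52.16 = 43.90 days.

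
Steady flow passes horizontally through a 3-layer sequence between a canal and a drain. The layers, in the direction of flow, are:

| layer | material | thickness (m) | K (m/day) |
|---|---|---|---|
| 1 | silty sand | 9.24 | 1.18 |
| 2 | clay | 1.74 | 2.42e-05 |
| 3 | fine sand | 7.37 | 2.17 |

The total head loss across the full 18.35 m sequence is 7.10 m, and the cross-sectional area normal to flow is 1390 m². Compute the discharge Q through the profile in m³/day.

0.137

Flow is perpendicular to layering, so the layers act in series and the equivalent K is the thickness-weighted harmonic mean.
Total thickness L = 9.24 + 1.74 + 7.37 = 18.35 m.
Σ(b_i/K_i) = 9.24/1.18 + 1.74/2.42e-05 + 7.37/2.17 = 71912 d.
K_eq = L / Σ(b_i/K_i) = 18.35 / 71912 = 0.0002552 m/day.
Q = K_eq · A · (Δh/L) = 0.0002552 × 1390 × (7.10/18.35) = 0.1372 m³/day.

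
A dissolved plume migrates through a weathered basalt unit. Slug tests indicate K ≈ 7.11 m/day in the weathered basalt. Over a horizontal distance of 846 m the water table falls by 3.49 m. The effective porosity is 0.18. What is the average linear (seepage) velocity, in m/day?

Hydraulic gradient i = Δh / L = 3.49 / 846 = 0.004125.
Darcy flux q = K · i = 7.110 × 0.004125 = 0.02933 m/day.
Seepage velocity v = q / n_e = 0.02933 / 0.18 = 0.1629 m/day.

0.163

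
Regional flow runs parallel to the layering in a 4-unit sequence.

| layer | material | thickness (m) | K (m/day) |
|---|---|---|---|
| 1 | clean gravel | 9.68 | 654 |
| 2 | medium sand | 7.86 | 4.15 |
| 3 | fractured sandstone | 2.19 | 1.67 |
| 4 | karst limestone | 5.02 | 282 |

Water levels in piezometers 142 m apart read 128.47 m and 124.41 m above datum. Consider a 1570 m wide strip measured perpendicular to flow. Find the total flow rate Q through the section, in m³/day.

349000

Flow is parallel to layering, so each bed carries its own Darcy discharge and the transmissivities add.
Σ(K_i·b_i) = 654×9.68 + 4.15×7.86 + 1.67×2.19 + 282×5.02 = 7783 m²/day.
Hydraulic gradient i = (128.47 − 124.41) / 142 = 4.06 / 142 = 0.02859.
Q = Σ(K_i·b_i) · W · i = 7783 × 1570 × 0.02859 = 3.494e+05 m³/day.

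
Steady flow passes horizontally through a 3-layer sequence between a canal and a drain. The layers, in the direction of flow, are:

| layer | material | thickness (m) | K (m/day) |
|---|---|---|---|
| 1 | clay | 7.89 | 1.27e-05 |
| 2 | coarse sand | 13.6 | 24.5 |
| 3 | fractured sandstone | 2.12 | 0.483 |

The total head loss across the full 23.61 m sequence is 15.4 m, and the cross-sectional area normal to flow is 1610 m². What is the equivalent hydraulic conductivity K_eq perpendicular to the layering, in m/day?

Flow is perpendicular to layering, so the layers act in series and the equivalent K is the thickness-weighted harmonic mean.
Total thickness L = 7.89 + 13.6 + 2.12 = 23.61 m.
Σ(b_i/K_i) = 7.89/1.27e-05 + 13.6/24.5 + 2.12/0.483 = 6.213e+05 d.
K_eq = L / Σ(b_i/K_i) = 23.61 / 6.213e+05 = 3.800e-05 m/day.

3.80e-05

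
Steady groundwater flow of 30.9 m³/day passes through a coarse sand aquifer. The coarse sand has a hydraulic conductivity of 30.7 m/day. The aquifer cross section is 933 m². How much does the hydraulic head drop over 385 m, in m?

From Q = K·A·i, i = Q / (K·A) = 30.9 / (30.70 × 933.0) = 0.001079.
Head loss Δh = i · L = 0.001079 × 385 = 0.4153 m.

0.415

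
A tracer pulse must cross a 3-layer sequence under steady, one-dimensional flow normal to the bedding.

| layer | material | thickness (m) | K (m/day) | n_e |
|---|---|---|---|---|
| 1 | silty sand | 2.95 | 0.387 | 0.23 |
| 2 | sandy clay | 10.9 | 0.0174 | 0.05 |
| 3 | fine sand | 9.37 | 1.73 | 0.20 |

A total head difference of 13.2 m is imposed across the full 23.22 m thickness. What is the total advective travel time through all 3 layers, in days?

With flow normal to the layers, continuity requires the same specific discharge q through every layer.
Σ(b_i/K_i) = 2.95/0.387 + 10.9/0.0174 + 9.37/1.73 = 639.5 d.
q = Δh / Σ(b_i/K_i) = 13.2 / 639.5 = 0.02064 m/day.
In each layer the seepage velocity is v_i = q/n_i, so the layer transit time is t_i = b_i·n_i / q:
  layer 1 (silty sand): t_1 = 2.95 × 0.23 / 0.02064 = 32.87 d
  layer 2 (sandy clay): t_2 = 10.9 × 0.05 / 0.02064 = 26.40 d
  layer 3 (fine sand): t_3 = 9.37 × 0.20 / 0.02064 = 90.79 d
Total t = Σ t_i = 150.1 days.

150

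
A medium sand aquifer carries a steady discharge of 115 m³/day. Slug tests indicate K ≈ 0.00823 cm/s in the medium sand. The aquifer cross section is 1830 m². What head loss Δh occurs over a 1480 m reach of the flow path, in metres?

13.1

Convert K: 0.00823 cm/s × 864 = 7.111 m/day.
From Q = K·A·i, i = Q / (K·A) = 115 / (7.111 × 1830) = 0.008838.
Head loss Δh = i · L = 0.008838 × 1480 = 13.08 m.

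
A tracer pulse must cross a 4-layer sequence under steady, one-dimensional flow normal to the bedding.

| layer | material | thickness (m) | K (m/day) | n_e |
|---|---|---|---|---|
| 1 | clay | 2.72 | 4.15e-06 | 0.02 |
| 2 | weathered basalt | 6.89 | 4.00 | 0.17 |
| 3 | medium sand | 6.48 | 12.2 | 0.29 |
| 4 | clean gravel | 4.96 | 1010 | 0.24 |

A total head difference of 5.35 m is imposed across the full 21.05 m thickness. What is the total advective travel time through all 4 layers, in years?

With flow normal to the layers, continuity requires the same specific discharge q through every layer.
Σ(b_i/K_i) = 2.72/4.15e-06 + 6.89/4.00 + 6.48/12.2 + 4.96/1010 = 6.554e+05 d.
q = Δh / Σ(b_i/K_i) = 5.35 / 6.554e+05 = 8.163e-06 m/day.
In each layer the seepage velocity is v_i = q/n_i, so the layer transit time is t_i = b_i·n_i / q:
  layer 1 (clay): t_1 = 2.72 × 0.02 / 8.163e-06 = 6664 d
  layer 2 (weathered basalt): t_2 = 6.89 × 0.17 / 8.163e-06 = 1.435e+05 d
  layer 3 (medium sand): t_3 = 6.48 × 0.29 / 8.163e-06 = 2.302e+05 d
  layer 4 (clean gravel): t_4 = 4.96 × 0.24 / 8.163e-06 = 1.458e+05 d
Total t = Σ t_i = 5.262e+05 days = 1441 years.

1440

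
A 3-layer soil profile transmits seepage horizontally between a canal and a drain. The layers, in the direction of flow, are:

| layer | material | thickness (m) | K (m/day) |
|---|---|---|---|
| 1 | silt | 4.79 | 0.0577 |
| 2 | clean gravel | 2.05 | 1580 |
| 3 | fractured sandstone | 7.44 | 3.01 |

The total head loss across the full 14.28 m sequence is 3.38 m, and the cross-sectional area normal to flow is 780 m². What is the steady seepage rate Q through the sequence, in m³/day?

Flow is perpendicular to layering, so the layers act in series and the equivalent K is the thickness-weighted harmonic mean.
Total thickness L = 4.79 + 2.05 + 7.44 = 14.28 m.
Σ(b_i/K_i) = 4.79/0.0577 + 2.05/1580 + 7.44/3.01 = 85.49 d.
K_eq = L / Σ(b_i/K_i) = 14.28 / 85.49 = 0.1670 m/day.
Q = K_eq · A · (Δh/L) = 0.1670 × 780 × (3.38/14.28) = 30.84 m³/day.

30.8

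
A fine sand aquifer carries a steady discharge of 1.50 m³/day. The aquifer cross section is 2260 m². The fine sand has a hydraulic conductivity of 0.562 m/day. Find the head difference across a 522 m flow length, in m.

0.616

From Q = K·A·i, i = Q / (K·A) = 1.50 / (0.5620 × 2260) = 0.001181.
Head loss Δh = i · L = 0.001181 × 522 = 0.6165 m.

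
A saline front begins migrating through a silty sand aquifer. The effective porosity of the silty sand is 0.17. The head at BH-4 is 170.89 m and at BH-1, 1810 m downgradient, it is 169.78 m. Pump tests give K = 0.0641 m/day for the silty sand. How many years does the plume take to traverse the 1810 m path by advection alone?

21400

Hydraulic gradient i = (170.89 − 169.78) / 1810 = 1.11 / 1810 = 0.0006133.
Darcy flux q = K · i = 0.06410 × 0.0006133 = 3.931e-05 m/day.
Seepage velocity v = q / n_e = 3.931e-05 / 0.17 = 0.0002312 m/day.
Travel time t = L / v = 1810 / 0.0002312 = 7.828e+06 days = 21431 years.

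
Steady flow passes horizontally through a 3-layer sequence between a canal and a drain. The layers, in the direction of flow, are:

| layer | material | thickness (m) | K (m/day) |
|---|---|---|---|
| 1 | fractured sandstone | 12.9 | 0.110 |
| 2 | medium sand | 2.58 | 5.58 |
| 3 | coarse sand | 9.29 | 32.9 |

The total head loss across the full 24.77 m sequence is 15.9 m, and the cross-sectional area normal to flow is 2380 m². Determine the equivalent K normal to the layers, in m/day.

0.210

Flow is perpendicular to layering, so the layers act in series and the equivalent K is the thickness-weighted harmonic mean.
Total thickness L = 12.9 + 2.58 + 9.29 = 24.77 m.
Σ(b_i/K_i) = 12.9/0.110 + 2.58/5.58 + 9.29/32.9 = 118.0 d.
K_eq = L / Σ(b_i/K_i) = 24.77 / 118.0 = 0.2099 m/day.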